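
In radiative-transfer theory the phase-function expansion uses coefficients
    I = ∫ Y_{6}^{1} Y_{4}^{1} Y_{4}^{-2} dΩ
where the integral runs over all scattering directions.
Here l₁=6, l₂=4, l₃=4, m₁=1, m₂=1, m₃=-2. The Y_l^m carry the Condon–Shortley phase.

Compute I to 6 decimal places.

Checks pass: Σm=0; 14 even; l₃=4∈[2,10].
(2·6+1)(2·4+1)(2·4+1) = 1053
Δ: 6! 6! 2! / 15! → 1/1261260
sum: t=2:+1/4608 t=3:−1/1296 t=4:+1/4608 = -7/20736
3j²(6 4 4; 0 0 0) = Δ·Π!·Σ² = 20/1287  (sign -1)
sum: t=3:−1/3456 t=4:+1/5760 t=5:−1/172800 = -7/57600
3j²(6 4 4; 1 1 -2) = Δ·Π!·Σ² = 21/2860  (sign -1)
combine: 4πI² = 1053·20/1287·21/2860 = 189/1573
take √, sign +1: I = 0.09778261

0.097783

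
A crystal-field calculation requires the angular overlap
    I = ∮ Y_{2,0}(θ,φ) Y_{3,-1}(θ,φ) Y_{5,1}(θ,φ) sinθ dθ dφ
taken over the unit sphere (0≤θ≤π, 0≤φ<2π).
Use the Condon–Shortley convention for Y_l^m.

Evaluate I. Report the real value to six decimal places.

-0.227318

Rules hold: Σm=0, L=10 even, 1≤5≤5.
N = 5·7·11 = 385
Δ = 0!·4!·6!/11! = 1/2310
Racah Σ t=0..0: t=0:+1/144 = 1/144
⇒ 3j(2 3 5; 0 0 0)² = 10/231, sgn -1
Racah Σ t=0..0: t=0:+1/192 = 1/192
⇒ 3j(2 3 5; 0 -1 1)² = 3/77, sgn +1
4πI² = N·(3j₀)²·(3jₘ)² = 50/77
I = -1·√(0.649351/4π) = -0.22731846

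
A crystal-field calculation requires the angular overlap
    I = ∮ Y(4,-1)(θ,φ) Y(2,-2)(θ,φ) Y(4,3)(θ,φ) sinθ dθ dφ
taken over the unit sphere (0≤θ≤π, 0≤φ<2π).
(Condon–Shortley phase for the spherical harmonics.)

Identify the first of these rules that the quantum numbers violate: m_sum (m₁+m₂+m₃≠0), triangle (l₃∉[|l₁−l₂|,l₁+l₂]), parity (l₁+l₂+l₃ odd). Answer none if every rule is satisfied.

Σmᵢ = 0  ✓
l₃∈[|l₁−l₂|,l₁+l₂]=[2,6], have l₃=4  ✓
Σlᵢ = 10 ⇒ even  ✓

none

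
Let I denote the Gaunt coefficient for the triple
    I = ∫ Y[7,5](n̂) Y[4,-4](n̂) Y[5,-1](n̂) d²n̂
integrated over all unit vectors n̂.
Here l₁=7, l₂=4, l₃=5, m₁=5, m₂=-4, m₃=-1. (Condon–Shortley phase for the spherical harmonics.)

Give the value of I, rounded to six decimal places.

0.195759

m-sum 0 ✓  L=16 even ✓  3≤5≤11 ✓
Π(2lᵢ+1) = 15×9×11 = 1485
triangle coeff Δ(7,4,5) = 1/6126120
Σ_t [2,4]: t=2:+1/69120 t=3:−1/20736 t=4:+1/69120 = -1/51840
(3j)²=280/21879 [(7 4 5; 0 0 0)], sign=+1
Σ_t [0,0]: t=0:+1/2073600 = 1/2073600
(3j)²=28/1105 [(7 4 5; 5 -4 -1)], sign=+1
⇒ 4πI² = 23520/48841
I = (+1)√(23520/48841/(4π)) = 0.19575887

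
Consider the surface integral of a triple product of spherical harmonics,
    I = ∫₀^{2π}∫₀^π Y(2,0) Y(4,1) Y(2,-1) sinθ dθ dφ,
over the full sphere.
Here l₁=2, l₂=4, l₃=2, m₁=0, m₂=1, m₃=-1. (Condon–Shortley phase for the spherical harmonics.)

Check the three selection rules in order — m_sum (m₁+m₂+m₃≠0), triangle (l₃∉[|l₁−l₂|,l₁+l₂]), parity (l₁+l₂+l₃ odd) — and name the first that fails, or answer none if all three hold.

none

m₁+m₂+m₃ = 0 + 1 − 1 = 0  ✓
triangle: |2−4|=2 ≤ l₃=2 ≤ 2+4=6  ✓
parity: l₁+l₂+l₃ = 8 is even  ✓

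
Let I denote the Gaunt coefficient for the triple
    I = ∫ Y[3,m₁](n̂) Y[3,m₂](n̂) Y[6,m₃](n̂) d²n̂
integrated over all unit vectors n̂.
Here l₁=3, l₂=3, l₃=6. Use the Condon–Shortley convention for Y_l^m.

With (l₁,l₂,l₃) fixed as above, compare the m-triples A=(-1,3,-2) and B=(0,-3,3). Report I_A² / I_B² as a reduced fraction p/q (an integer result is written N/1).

Same 3,3,6: normalisation and zero-m 3j drop out of the ratio.
A: Δ: 0! 6! 6! / 13! → 1/12012; sum: t=0:+1/34560 = 1/34560; 3j²(3 3 6; -1 3 -2) = Δ·Π!·Σ² = 1/429  (sign +1)
B: Δ: 0! 6! 6! / 13! → 1/12012; sum: t=0:+1/25920 = 1/25920; 3j²(3 3 6; 0 -3 3) = Δ·Π!·Σ² = 1/143  (sign -1)
I_A²/I_B² = (1/429)/(1/143) = 1/3

1/3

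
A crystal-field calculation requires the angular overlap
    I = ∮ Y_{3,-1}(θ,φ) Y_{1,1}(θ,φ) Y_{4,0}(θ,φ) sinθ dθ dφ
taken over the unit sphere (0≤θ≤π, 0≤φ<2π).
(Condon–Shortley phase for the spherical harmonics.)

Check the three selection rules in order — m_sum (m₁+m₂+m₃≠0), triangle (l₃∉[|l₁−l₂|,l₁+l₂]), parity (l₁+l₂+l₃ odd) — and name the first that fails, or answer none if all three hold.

m₁+m₂+m₃ = -1 + 1 + 0 = 0  ✓
triangle: |3−1|=2 ≤ l₃=4 ≤ 3+1=4  ✓
parity: l₁+l₂+l₃ = 8 is even  ✓

none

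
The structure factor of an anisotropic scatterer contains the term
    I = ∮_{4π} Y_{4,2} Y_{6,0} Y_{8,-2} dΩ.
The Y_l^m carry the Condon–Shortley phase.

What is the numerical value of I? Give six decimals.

m-sum 0 ✓  L=18 even ✓  2≤8≤10 ✓
Π(2lᵢ+1) = 9×13×17 = 1989
triangle coeff Δ(4,6,8) = 1/23279256
Σ_t [0,2]: t=0:+1/1658880 t=1:−1/518400 t=2:+1/1658880 = -1/1382400
(3j)²=504/46189 [(4 6 8; 0 0 0)], sign=-1
Σ_t [0,2]: t=0:+1/1658880 t=1:−1/1728000 t=2:+1/24883200 = 1/15552000
(3j)²=16/46189 [(4 6 8; 2 0 -2)], sign=+1
⇒ 4πI² = 72576/9653501
I = (-1)√(72576/9653501/(4π)) = -0.02445959

-0.024460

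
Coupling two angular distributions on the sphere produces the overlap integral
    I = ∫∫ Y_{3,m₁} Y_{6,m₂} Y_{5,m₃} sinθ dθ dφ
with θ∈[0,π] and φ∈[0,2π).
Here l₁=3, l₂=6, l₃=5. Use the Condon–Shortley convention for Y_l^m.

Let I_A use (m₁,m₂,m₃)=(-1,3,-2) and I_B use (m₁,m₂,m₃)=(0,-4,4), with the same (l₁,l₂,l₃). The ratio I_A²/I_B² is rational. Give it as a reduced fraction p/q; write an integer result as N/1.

Same 3,6,5: normalisation and zero-m 3j drop out of the ratio.
A: Δ: 4! 2! 8! / 15! → 1/675675; sum: t=2:+1/40320 t=3:−1/8640 t=4:+1/34560 = -1/16128; 3j²(3 6 5; -1 3 -2) = Δ·Π!·Σ² = 18/1001  (sign +1)
B: Δ: 4! 2! 8! / 15! → 1/675675; sum: t=1:−1/60480 t=2:+1/161280 = -1/96768; 3j²(3 6 5; 0 -4 4) = Δ·Π!·Σ² = 15/1001  (sign +1)
I_A²/I_B² = (18/1001)/(15/1001) = 6/5

6/5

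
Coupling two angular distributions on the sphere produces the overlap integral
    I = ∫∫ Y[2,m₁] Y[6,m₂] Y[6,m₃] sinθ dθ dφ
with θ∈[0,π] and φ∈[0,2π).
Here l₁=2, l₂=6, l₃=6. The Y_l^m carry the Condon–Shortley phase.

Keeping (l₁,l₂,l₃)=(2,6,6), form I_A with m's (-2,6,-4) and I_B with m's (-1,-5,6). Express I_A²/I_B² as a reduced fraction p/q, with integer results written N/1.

l's match ⇒ only the (l;m) 3-j factors differ between A and B.
A: triangle coeff Δ(2,6,6) = 1/90090; Σ_t [2,2]: t=2:+1/14515200 = 1/14515200; (3j)²=2/455 [(2 6 6; -2 6 -4)], sign=+1
B: triangle coeff Δ(2,6,6) = 1/90090; Σ_t [1,1]: t=1:−1/7257600 = -1/7257600; (3j)²=11/455 [(2 6 6; -1 -5 6)], sign=-1
I_A²/I_B² = (2/455)/(11/455) = 2/11

2/11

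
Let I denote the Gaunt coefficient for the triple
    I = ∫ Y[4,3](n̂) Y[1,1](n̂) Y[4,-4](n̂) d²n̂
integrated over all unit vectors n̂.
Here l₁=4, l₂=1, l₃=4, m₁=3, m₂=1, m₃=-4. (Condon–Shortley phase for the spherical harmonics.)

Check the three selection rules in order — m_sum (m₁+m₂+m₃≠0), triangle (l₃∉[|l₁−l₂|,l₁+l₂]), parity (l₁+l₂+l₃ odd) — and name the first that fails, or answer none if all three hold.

Σmᵢ = 0  ✓
l₃∈[|l₁−l₂|,l₁+l₂]=[3,5], have l₃=4  ✓
Σlᵢ = 9 ⇒ odd  ✗

parity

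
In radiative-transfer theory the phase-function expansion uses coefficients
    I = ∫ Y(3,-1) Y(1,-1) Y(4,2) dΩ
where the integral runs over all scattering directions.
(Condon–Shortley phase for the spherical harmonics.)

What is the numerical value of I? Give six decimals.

0.238414

m-sum 0 ✓  L=8 even ✓  2≤4≤4 ✓
Π(2lᵢ+1) = 7×3×9 = 189
triangle coeff Δ(3,1,4) = 1/252
Σ_t [0,0]: t=0:+1/36 = 1/36
(3j)²=4/63 [(3 1 4; 0 0 0)], sign=+1
Σ_t [0,0]: t=0:+1/96 = 1/96
(3j)²=5/84 [(3 1 4; -1 -1 2)], sign=+1
⇒ 4πI² = 5/7
I = (+1)√(5/7/(4π)) = 0.23841361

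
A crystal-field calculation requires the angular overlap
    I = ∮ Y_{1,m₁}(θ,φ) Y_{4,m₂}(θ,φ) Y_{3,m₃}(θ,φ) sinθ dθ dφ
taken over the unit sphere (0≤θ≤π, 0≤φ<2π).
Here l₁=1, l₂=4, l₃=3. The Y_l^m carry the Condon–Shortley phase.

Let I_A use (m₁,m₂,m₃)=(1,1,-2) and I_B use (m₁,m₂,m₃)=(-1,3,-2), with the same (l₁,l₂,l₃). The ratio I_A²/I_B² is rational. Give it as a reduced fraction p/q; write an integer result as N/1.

Shared (l₁,l₂,l₃)=(1,4,3): N and (l;000)² cancel in I_A²/I_B².
A: Δ = 2!·0!·6!/9! = 1/252; Racah Σ t=0..0: t=0:+1/240 = 1/240; ⇒ 3j(1 4 3; 1 1 -2)² = 1/84, sgn -1
B: Δ = 2!·0!·6!/9! = 1/252; Racah Σ t=2..2: t=2:+1/240 = 1/240; ⇒ 3j(1 4 3; -1 3 -2)² = 1/12, sgn -1
I_A²/I_B² = (1/84)/(1/12) = 1/7

1/7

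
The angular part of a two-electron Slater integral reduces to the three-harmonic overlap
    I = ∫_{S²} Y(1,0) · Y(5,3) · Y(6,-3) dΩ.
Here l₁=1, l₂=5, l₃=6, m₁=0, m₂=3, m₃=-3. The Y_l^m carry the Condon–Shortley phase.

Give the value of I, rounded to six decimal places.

-0.212310

m-sum 0 ✓  L=12 even ✓  4≤6≤6 ✓
Π(2lᵢ+1) = 3×11×13 = 429
triangle coeff Δ(1,5,6) = 1/858
Σ_t [0,0]: t=0:+1/14400 = 1/14400
(3j)²=6/143 [(1 5 6; 0 0 0)], sign=+1
Σ_t [0,0]: t=0:+1/80640 = 1/80640
(3j)²=9/286 [(1 5 6; 0 3 -3)], sign=-1
⇒ 4πI² = 81/143
I = (-1)√(81/143/(4π)) = -0.21230956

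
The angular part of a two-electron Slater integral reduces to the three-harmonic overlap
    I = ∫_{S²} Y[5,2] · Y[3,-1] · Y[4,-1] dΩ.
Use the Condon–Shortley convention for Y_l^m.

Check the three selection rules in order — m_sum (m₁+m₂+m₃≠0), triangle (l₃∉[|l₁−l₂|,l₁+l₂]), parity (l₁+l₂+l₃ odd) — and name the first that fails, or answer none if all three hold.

none

Σmᵢ = 0  ✓
l₃∈[|l₁−l₂|,l₁+l₂]=[2,8], have l₃=4  ✓
Σlᵢ = 12 ⇒ even  ✓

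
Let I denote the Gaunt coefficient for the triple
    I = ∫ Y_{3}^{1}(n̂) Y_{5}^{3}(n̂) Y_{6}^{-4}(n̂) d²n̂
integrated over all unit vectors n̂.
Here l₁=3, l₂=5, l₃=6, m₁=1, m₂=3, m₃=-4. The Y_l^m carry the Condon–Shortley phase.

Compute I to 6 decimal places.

0.113950

Checks pass: Σm=0; 14 even; l₃=6∈[2,8].
(2·3+1)(2·5+1)(2·6+1) = 1001
Δ: 2! 4! 8! / 15! → 1/675675
sum: t=0:+1/8640 t=1:−1/2304 t=2:+1/8640 = -7/34560
3j²(3 5 6; 0 0 0) = Δ·Π!·Σ² = 7/429  (sign -1)
sum: t=0:+1/322560 t=1:−1/30240 t=2:+1/69120 = -1/64512
3j²(3 5 6; 1 3 -4) = Δ·Π!·Σ² = 10/1001  (sign -1)
combine: 4πI² = 1001·7/429·10/1001 = 70/429
take √, sign +1: I = 0.11395029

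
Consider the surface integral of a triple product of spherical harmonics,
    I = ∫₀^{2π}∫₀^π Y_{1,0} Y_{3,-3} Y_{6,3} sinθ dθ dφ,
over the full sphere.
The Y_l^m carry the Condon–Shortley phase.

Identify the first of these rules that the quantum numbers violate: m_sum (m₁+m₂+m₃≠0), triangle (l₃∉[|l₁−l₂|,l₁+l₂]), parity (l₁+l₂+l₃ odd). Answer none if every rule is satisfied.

triangle

m₁+m₂+m₃ = 0 − 3 + 3 = 0  ✓
triangle: |1−3|=2 ≤ l₃=6 ≤ 1+3=4  ✗
parity: l₁+l₂+l₃ = 10 is even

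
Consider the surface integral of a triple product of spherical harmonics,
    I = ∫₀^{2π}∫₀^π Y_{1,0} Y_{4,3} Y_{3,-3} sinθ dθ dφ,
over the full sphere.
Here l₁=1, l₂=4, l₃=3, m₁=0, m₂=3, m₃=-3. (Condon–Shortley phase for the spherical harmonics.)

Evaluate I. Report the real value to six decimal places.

-0.162868

m-sum 0 ✓  L=8 even ✓  3≤3≤5 ✓
Π(2lᵢ+1) = 3×9×7 = 189
triangle coeff Δ(1,4,3) = 1/252
Σ_t [1,1]: t=1:−1/36 = -1/36
(3j)²=4/63 [(1 4 3; 0 0 0)], sign=+1
Σ_t [1,1]: t=1:−1/720 = -1/720
(3j)²=1/36 [(1 4 3; 0 3 -3)], sign=-1
⇒ 4πI² = 1/3
I = (-1)√(1/3/(4π)) = -0.16286750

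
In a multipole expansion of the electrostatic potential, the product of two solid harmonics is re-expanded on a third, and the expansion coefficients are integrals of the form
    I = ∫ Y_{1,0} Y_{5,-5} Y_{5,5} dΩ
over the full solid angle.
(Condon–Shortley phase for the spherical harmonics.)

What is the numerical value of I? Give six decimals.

0.000000

Σlᵢ=11 odd — θ-integrand is odd under cosθ→−cosθ; I=0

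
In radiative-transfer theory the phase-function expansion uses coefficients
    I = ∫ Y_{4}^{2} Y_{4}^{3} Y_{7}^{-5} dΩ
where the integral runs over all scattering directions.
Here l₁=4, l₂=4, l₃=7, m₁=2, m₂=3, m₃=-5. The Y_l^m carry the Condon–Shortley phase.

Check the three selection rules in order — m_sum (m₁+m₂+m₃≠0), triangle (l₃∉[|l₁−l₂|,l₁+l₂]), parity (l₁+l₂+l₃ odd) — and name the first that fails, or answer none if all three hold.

azimuthal sum: 2 + 3 − 5 = 0  ✓
0 ≤ 7 ≤ 8 (triangle on l)  ✓
L = 4 + 4 + 7 = 15 (odd)  ✗

parity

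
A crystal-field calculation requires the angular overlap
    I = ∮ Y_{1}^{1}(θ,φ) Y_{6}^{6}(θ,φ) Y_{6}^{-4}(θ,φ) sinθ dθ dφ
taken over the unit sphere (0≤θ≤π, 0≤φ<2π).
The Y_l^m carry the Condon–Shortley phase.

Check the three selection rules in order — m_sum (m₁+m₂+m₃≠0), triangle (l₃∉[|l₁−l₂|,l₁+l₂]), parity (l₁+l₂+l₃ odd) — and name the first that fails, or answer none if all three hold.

m_sum

azimuthal sum: 1 + 6 − 4 = 3  ✗
5 ≤ 6 ≤ 7 (triangle on l)
L = 1 + 6 + 6 = 13 (odd)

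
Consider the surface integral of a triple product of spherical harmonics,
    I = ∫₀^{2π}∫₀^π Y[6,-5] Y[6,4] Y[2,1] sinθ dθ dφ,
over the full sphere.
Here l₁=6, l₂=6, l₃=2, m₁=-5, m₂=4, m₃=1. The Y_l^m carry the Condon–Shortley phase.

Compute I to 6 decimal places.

-0.197649

Checks pass: Σm=0; 14 even; l₃=2∈[0,12].
(2·6+1)(2·6+1)(2·2+1) = 845
Δ: 10! 2! 2! / 15! → 1/90090
sum: t=4:+1/69120 t=5:−1/14400 t=6:+1/69120 = -7/172800
3j²(6 6 2; 0 0 0) = Δ·Π!·Σ² = 14/715  (sign -1)
sum: t=9:−1/725760 t=10:+1/7257600 = -1/806400
3j²(6 6 2; -5 4 1) = Δ·Π!·Σ² = 27/910  (sign +1)
combine: 4πI² = 845·14/715·27/910 = 27/55
take √, sign -1: I = -0.19764945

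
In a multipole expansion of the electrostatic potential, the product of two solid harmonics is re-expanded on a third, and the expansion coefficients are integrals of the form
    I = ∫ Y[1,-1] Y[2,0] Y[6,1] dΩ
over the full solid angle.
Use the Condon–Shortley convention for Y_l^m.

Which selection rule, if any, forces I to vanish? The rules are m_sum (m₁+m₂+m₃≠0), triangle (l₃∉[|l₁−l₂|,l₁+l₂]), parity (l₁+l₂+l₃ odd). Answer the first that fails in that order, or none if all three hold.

m₁+m₂+m₃ = -1 + 0 + 1 = 0  ✓
triangle: |1−2|=1 ≤ l₃=6 ≤ 1+2=3  ✗
parity: l₁+l₂+l₃ = 9 is odd

triangle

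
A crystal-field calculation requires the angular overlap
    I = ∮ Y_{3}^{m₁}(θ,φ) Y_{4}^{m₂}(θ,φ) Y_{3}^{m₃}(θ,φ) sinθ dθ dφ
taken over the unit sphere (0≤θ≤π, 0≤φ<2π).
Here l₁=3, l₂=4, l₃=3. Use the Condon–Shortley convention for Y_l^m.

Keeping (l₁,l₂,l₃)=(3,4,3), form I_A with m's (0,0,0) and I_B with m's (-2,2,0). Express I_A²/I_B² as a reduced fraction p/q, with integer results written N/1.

12/1

Shared (l₁,l₂,l₃)=(3,4,3): N and (l;000)² cancel in I_A²/I_B².
A: Δ = 4!·2!·4!/11! = 1/34650; Racah Σ t=1..3: t=1:−1/72 t=2:+1/16 t=3:−1/72 = 5/144; ⇒ 3j(3 4 3; 0 0 0)² = 2/77, sgn -1
B: Δ = 4!·2!·4!/11! = 1/34650; Racah Σ t=3..4: t=3:−1/72 t=4:+1/96 = -1/288; ⇒ 3j(3 4 3; -2 2 0)² = 1/462, sgn +1
I_A²/I_B² = (2/77)/(1/462) = 12/1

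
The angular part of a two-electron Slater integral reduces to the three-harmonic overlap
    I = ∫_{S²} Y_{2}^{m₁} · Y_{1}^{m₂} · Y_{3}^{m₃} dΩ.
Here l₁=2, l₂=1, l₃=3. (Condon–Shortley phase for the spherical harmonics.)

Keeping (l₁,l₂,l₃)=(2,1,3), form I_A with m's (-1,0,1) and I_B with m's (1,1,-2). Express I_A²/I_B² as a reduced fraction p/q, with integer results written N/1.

l's match ⇒ only the (l;m) 3-j factors differ between A and B.
A: triangle coeff Δ(2,1,3) = 1/105; Σ_t [0,0]: t=0:+1/6 = 1/6; (3j)²=8/105 [(2 1 3; -1 0 1)], sign=+1
B: triangle coeff Δ(2,1,3) = 1/105; Σ_t [0,0]: t=0:+1/12 = 1/12; (3j)²=2/21 [(2 1 3; 1 1 -2)], sign=-1
I_A²/I_B² = (8/105)/(2/21) = 4/5

4/5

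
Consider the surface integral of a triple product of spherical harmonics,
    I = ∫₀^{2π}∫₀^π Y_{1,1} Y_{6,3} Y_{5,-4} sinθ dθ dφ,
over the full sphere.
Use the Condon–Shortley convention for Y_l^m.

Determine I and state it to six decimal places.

-0.070770

Rules hold: Σm=0, L=12 even, 5≤5≤7.
N = 3·13·11 = 429
Δ = 2!·0!·10!/13! = 1/858
Racah Σ t=1..1: t=1:−1/14400 = -1/14400
⇒ 3j(1 6 5; 0 0 0)² = 6/143, sgn +1
Racah Σ t=0..0: t=0:+1/725760 = 1/725760
⇒ 3j(1 6 5; 1 3 -4)² = 1/286, sgn -1
4πI² = N·(3j₀)²·(3jₘ)² = 9/143
I = -1·√(0.0629371/4π) = -0.07076985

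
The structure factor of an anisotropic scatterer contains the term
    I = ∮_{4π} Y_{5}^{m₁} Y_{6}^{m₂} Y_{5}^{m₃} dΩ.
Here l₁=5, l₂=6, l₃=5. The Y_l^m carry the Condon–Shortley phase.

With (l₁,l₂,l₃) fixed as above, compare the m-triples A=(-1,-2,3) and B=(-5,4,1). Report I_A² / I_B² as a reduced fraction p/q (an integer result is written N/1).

242/675

l's match ⇒ only the (l;m) 3-j factors differ between A and B.
A: triangle coeff Δ(5,6,5) = 1/28588560; Σ_t [2,4]: t=2:+1/55296 t=3:−1/25920 t=4:+1/138240 = -11/829440; (3j)²=11/1326 [(5 6 5; -1 -2 3)], sign=-1
B: triangle coeff Δ(5,6,5) = 1/28588560; Σ_t [6,6]: t=6:+1/829440 = 1/829440; (3j)²=225/9724 [(5 6 5; -5 4 1)], sign=+1
I_A²/I_B² = (11/1326)/(225/9724) = 242/675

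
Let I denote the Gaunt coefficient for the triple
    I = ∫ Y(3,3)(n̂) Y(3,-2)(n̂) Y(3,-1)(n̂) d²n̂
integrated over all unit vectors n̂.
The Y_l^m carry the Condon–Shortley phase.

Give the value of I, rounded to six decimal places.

0.000000

L=9 odd ⇒ parity kills the (l;000) factor ⇒ I = 0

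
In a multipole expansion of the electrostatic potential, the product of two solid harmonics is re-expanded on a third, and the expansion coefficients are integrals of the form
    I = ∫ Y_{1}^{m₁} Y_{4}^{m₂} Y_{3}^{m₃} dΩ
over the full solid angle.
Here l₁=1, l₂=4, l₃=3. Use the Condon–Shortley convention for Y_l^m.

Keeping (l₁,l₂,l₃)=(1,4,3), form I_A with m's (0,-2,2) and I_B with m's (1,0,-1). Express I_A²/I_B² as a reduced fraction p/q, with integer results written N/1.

2/1

Shared (l₁,l₂,l₃)=(1,4,3): N and (l;000)² cancel in I_A²/I_B².
A: Δ = 2!·0!·6!/9! = 1/252; Racah Σ t=1..1: t=1:−1/120 = -1/120; ⇒ 3j(1 4 3; 0 -2 2)² = 1/21, sgn +1
B: Δ = 2!·0!·6!/9! = 1/252; Racah Σ t=0..0: t=0:+1/96 = 1/96; ⇒ 3j(1 4 3; 1 0 -1)² = 1/42, sgn +1
I_A²/I_B² = (1/21)/(1/42) = 2/1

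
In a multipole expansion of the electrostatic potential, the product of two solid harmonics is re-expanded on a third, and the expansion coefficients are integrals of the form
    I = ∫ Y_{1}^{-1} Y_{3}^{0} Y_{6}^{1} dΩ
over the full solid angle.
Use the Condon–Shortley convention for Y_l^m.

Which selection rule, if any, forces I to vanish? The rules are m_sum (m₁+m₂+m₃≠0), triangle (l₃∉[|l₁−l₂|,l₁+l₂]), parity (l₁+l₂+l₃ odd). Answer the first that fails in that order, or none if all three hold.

azimuthal sum: -1 + 0 + 1 = 0  ✓
2 ≤ 6 ≤ 4 (triangle on l)  ✗
L = 1 + 3 + 6 = 10 (even)

triangle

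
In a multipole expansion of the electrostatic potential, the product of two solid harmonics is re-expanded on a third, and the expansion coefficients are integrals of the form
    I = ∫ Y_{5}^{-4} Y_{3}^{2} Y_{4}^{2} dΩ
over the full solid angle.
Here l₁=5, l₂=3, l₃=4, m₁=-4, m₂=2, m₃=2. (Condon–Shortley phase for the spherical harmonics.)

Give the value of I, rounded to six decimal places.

Rules hold: Σm=0, L=12 even, 2≤4≤8.
N = 11·7·9 = 693
Δ = 4!·6!·2!/13! = 1/180180
Racah Σ t=1..3: t=1:−1/576 t=2:+1/144 t=3:−1/576 = 1/288
⇒ 3j(5 3 4; 0 0 0)² = 20/1001, sgn +1
Racah Σ t=3..4: t=3:−1/8640 t=4:+1/2880 = 1/4320
⇒ 3j(5 3 4; -4 2 2)² = 8/429, sgn +1
4πI² = N·(3j₀)²·(3jₘ)² = 480/1859
I = +1·√(0.258203/4π) = 0.14334284

0.143343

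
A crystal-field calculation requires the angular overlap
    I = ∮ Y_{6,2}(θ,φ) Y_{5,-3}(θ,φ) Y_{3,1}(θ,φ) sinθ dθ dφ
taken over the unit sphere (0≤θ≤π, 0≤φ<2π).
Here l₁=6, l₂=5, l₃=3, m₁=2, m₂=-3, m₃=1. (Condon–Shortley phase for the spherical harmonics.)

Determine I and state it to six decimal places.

-0.145631

Checks pass: Σm=0; 14 even; l₃=3∈[1,11].
(2·6+1)(2·5+1)(2·3+1) = 1001
Δ: 8! 4! 2! / 15! → 1/675675
sum: t=3:−1/8640 t=4:+1/2304 t=5:−1/8640 = 7/34560
3j²(6 5 3; 0 0 0) = Δ·Π!·Σ² = 7/429  (sign -1)
sum: t=0:+1/1935360 t=1:−1/30240 t=2:+1/11520 = 1/18432
3j²(6 5 3; 2 -3 1) = Δ·Π!·Σ² = 7/429  (sign +1)
combine: 4πI² = 1001·7/429·7/429 = 343/1287
take √, sign -1: I = -0.14563067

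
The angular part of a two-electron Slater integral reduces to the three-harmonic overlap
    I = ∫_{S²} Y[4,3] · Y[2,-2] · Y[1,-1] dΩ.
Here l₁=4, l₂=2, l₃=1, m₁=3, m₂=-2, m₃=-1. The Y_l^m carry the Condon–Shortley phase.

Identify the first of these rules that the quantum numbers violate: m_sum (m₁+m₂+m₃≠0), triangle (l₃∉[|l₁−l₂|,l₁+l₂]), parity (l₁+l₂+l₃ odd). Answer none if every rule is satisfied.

triangle

m₁+m₂+m₃ = 3 − 2 − 1 = 0  ✓
triangle: |4−2|=2 ≤ l₃=1 ≤ 4+2=6  ✗
parity: l₁+l₂+l₃ = 7 is odd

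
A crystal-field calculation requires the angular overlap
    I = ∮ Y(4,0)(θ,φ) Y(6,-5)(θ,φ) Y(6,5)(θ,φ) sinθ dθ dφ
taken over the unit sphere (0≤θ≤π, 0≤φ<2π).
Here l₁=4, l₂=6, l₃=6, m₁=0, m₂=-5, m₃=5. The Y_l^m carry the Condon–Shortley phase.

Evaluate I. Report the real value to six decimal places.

Checks pass: Σm=0; 16 even; l₃=6∈[2,10].
(2·4+1)(2·6+1)(2·6+1) = 1521
Δ: 4! 4! 8! / 17! → 1/15315300
sum: t=0:+1/829440 t=1:−1/25920 t=2:+1/9216 t=3:−1/25920 t=4:+1/829440 = 7/207360
3j²(4 6 6; 0 0 0) = Δ·Π!·Σ² = 28/2431  (sign +1)
sum: t=0:+1/2903040 t=1:−1/1451520 = -1/2903040
3j²(4 6 6; 0 -5 5) = Δ·Π!·Σ² = 11/1547  (sign +1)
combine: 4πI² = 1521·28/2431·11/1547 = 36/289
take √, sign +1: I = 0.09956287

0.099563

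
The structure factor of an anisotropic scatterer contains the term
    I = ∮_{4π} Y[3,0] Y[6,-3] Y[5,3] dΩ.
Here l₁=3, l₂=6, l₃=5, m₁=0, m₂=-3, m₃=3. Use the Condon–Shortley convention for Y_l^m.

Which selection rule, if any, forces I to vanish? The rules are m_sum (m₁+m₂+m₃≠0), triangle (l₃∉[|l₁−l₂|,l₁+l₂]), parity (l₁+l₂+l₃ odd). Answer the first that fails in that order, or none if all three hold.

none

Σmᵢ = 0  ✓
l₃∈[|l₁−l₂|,l₁+l₂]=[3,9], have l₃=5  ✓
Σlᵢ = 14 ⇒ even  ✓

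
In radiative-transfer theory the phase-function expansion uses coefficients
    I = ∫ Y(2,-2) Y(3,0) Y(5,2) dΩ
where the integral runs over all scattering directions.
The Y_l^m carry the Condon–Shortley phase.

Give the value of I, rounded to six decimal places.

0.141758

Checks pass: Σm=0; 10 even; l₃=5∈[1,5].
(2·2+1)(2·3+1)(2·5+1) = 385
Δ: 0! 4! 6! / 11! → 1/2310
sum: t=0:+1/144 = 1/144
3j²(2 3 5; 0 0 0) = Δ·Π!·Σ² = 10/231  (sign -1)
sum: t=0:+1/864 = 1/864
3j²(2 3 5; -2 0 2) = Δ·Π!·Σ² = 1/66  (sign -1)
combine: 4πI² = 385·10/231·1/66 = 25/99
take √, sign +1: I = 0.14175797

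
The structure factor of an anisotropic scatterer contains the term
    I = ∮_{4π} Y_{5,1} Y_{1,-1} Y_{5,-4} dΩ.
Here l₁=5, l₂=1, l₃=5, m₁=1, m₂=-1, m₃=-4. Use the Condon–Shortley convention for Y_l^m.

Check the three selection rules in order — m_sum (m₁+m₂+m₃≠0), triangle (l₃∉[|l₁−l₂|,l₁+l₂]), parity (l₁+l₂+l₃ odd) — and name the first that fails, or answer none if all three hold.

m₁+m₂+m₃ = 1 − 1 − 4 = -4  ✗
triangle: |5−1|=4 ≤ l₃=5 ≤ 5+1=6
parity: l₁+l₂+l₃ = 11 is odd

m_sum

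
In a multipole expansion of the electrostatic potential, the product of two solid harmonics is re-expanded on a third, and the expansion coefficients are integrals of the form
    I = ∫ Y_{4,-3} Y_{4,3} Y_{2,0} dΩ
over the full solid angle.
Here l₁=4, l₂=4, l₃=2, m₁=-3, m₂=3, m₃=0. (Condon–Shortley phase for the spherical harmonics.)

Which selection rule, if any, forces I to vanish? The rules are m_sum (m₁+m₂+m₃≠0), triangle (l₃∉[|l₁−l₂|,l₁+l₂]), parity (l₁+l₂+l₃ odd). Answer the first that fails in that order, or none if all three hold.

Σmᵢ = 0  ✓
l₃∈[|l₁−l₂|,l₁+l₂]=[0,8], have l₃=2  ✓
Σlᵢ = 10 ⇒ even  ✓

none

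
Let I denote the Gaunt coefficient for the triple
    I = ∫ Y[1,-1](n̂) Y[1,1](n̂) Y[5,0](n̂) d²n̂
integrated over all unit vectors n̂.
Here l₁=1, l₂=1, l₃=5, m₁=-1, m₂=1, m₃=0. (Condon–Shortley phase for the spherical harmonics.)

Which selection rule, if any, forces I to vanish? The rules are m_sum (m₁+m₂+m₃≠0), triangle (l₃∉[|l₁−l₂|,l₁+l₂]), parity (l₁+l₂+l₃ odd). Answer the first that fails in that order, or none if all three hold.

azimuthal sum: -1 + 1 + 0 = 0  ✓
0 ≤ 5 ≤ 2 (triangle on l)  ✗
L = 1 + 1 + 5 = 7 (odd)

triangle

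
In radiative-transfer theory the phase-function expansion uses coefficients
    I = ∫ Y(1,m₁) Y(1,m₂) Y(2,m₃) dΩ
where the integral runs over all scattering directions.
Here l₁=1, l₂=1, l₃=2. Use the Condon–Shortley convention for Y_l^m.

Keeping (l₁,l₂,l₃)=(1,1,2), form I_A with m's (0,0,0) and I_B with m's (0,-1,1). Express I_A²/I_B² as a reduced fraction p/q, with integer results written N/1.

4/3

Same 1,1,2: normalisation and zero-m 3j drop out of the ratio.
A: Δ: 0! 2! 2! / 5! → 1/30; sum: t=0:+1/1 = 1/1; 3j²(1 1 2; 0 0 0) = Δ·Π!·Σ² = 2/15  (sign +1)
B: Δ: 0! 2! 2! / 5! → 1/30; sum: t=0:+1/2 = 1/2; 3j²(1 1 2; 0 -1 1) = Δ·Π!·Σ² = 1/10  (sign -1)
I_A²/I_B² = (2/15)/(1/10) = 4/3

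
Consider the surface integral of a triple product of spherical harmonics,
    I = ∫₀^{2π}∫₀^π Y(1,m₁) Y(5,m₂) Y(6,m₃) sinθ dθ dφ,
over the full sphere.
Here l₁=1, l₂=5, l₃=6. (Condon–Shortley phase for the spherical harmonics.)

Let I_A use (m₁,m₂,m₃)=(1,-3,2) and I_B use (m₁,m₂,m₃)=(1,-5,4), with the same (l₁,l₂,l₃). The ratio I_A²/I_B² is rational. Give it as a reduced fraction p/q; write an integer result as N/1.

Same 1,5,6: normalisation and zero-m 3j drop out of the ratio.
A: Δ: 0! 2! 10! / 13! → 1/858; sum: t=0:+1/161280 = 1/161280; 3j²(1 5 6; 1 -3 2) = Δ·Π!·Σ² = 1/143  (sign +1)
B: Δ: 0! 2! 10! / 13! → 1/858; sum: t=0:+1/7257600 = 1/7257600; 3j²(1 5 6; 1 -5 4) = Δ·Π!·Σ² = 1/858  (sign +1)
I_A²/I_B² = (1/143)/(1/858) = 6/1

6/1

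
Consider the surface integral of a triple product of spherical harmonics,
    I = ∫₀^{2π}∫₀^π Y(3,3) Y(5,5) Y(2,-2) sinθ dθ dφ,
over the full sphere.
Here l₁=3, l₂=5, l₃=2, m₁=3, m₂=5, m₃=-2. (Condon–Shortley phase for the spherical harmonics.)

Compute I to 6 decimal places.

Σmᵢ = 6 ≠ 0, so the φ-integral vanishes; I = 0

0.000000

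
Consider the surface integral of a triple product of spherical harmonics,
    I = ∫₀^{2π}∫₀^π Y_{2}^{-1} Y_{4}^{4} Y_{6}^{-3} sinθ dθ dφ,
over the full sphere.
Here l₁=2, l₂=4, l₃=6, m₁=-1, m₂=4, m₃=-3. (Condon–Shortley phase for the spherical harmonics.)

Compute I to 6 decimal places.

-0.047713

m-sum 0 ✓  L=12 even ✓  2≤6≤6 ✓
Π(2lᵢ+1) = 5×9×13 = 585
triangle coeff Δ(2,4,6) = 1/6435
Σ_t [0,0]: t=0:+1/2304 = 1/2304
(3j)²=5/143 [(2 4 6; 0 0 0)], sign=+1
Σ_t [0,0]: t=0:+1/241920 = 1/241920
(3j)²=1/715 [(2 4 6; -1 4 -3)], sign=-1
⇒ 4πI² = 45/1573
I = (-1)√(45/1573/(4π)) = -0.04771303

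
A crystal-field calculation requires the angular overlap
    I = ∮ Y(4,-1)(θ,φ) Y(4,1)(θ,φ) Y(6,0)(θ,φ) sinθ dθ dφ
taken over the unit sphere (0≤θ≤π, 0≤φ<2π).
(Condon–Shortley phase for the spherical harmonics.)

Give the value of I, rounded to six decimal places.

m-sum 0 ✓  L=14 even ✓  0≤6≤8 ✓
Π(2lᵢ+1) = 9×9×13 = 1053
triangle coeff Δ(4,4,6) = 1/1261260
Σ_t [0,2]: t=0:+1/4608 t=1:−1/1296 t=2:+1/4608 = -7/20736
(3j)²=20/1287 [(4 4 6; 0 0 0)], sign=-1
Σ_t [0,2]: t=0:+1/28800 t=1:−1/2304 t=2:+1/2592 = -7/518400
(3j)²=1/25740 [(4 4 6; -1 1 0)], sign=-1
⇒ 4πI² = 1/1573
I = (+1)√(1/1573/(4π)) = 0.00711264

0.007113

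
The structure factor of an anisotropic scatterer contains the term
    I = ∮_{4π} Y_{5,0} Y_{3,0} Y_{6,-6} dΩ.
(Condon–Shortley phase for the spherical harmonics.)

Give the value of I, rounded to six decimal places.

0.000000

Σmᵢ = -6 ≠ 0, so the φ-integral vanishes; I = 0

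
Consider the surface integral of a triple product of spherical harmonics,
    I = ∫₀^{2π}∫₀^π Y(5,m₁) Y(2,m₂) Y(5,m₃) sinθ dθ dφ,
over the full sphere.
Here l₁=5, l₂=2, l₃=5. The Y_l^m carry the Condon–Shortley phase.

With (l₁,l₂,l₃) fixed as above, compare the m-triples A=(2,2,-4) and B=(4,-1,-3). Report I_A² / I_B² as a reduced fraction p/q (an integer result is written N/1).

Shared (l₁,l₂,l₃)=(5,2,5): N and (l;000)² cancel in I_A²/I_B².
A: Δ = 2!·8!·2!/13! = 1/38610; Racah Σ t=2..2: t=2:+1/20160 = 1/20160; ⇒ 3j(5 2 5; 2 2 -4)² = 12/715, sgn -1
B: Δ = 2!·8!·2!/13! = 1/38610; Racah Σ t=0..1: t=0:+1/10080 t=1:−1/80640 = 1/11520; ⇒ 3j(5 2 5; 4 -1 -3)² = 49/1430, sgn +1
I_A²/I_B² = (12/715)/(49/1430) = 24/49

24/49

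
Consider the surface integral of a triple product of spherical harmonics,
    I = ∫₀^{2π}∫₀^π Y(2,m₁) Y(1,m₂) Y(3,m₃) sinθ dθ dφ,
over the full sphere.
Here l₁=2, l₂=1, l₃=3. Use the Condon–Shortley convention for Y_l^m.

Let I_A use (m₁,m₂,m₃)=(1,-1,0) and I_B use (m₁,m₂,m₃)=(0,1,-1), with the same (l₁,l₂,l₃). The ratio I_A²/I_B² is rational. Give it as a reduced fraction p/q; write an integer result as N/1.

Same 2,1,3: normalisation and zero-m 3j drop out of the ratio.
A: Δ: 0! 4! 2! / 7! → 1/105; sum: t=0:+1/12 = 1/12; 3j²(2 1 3; 1 -1 0) = Δ·Π!·Σ² = 1/35  (sign -1)
B: Δ: 0! 4! 2! / 7! → 1/105; sum: t=0:+1/8 = 1/8; 3j²(2 1 3; 0 1 -1) = Δ·Π!·Σ² = 2/35  (sign +1)
I_A²/I_B² = (1/35)/(2/35) = 1/2

1/2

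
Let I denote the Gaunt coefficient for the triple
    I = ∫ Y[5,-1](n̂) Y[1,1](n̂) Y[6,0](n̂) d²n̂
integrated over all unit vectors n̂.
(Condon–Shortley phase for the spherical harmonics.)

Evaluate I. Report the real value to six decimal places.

Rules hold: Σm=0, L=12 even, 4≤6≤6.
N = 11·3·13 = 429
Δ = 0!·10!·2!/13! = 1/858
Racah Σ t=0..0: t=0:+1/14400 = 1/14400
⇒ 3j(5 1 6; 0 0 0)² = 6/143, sgn +1
Racah Σ t=0..0: t=0:+1/34560 = 1/34560
⇒ 3j(5 1 6; -1 1 0)² = 5/286, sgn +1
4πI² = N·(3j₀)²·(3jₘ)² = 45/143
I = +1·√(0.314685/4π) = 0.15824621

0.158246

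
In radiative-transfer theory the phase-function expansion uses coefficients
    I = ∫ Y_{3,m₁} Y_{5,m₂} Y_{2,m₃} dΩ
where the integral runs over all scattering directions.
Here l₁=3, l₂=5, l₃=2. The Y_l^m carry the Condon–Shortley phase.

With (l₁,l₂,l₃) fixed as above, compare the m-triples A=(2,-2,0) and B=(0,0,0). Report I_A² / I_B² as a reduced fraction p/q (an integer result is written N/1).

Same 3,5,2: normalisation and zero-m 3j drop out of the ratio.
A: Δ: 6! 0! 4! / 11! → 1/2310; sum: t=1:−1/480 = -1/480; 3j²(3 5 2; 2 -2 0) = Δ·Π!·Σ² = 3/110  (sign -1)
B: Δ: 6! 0! 4! / 11! → 1/2310; sum: t=3:−1/144 = -1/144; 3j²(3 5 2; 0 0 0) = Δ·Π!·Σ² = 10/231  (sign -1)
I_A²/I_B² = (3/110)/(10/231) = 63/100

63/100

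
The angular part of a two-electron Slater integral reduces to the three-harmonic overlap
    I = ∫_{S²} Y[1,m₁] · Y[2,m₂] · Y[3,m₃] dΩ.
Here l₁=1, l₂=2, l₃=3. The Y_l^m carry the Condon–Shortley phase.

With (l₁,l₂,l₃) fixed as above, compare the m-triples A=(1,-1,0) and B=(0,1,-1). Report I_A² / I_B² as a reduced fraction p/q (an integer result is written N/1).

3/8

Shared (l₁,l₂,l₃)=(1,2,3): N and (l;000)² cancel in I_A²/I_B².
A: Δ = 0!·2!·4!/7! = 1/105; Racah Σ t=0..0: t=0:+1/12 = 1/12; ⇒ 3j(1 2 3; 1 -1 0)² = 1/35, sgn -1
B: Δ = 0!·2!·4!/7! = 1/105; Racah Σ t=0..0: t=0:+1/6 = 1/6; ⇒ 3j(1 2 3; 0 1 -1)² = 8/105, sgn +1
I_A²/I_B² = (1/35)/(8/105) = 3/8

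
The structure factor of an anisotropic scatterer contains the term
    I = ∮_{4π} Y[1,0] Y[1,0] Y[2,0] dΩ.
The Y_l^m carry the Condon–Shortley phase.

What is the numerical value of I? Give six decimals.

0.252313

m-sum 0 ✓  L=4 even ✓  0≤2≤2 ✓
Π(2lᵢ+1) = 3×3×5 = 45
triangle coeff Δ(1,1,2) = 1/30
Σ_t [0,0]: t=0:+1/1 = 1/1
(3j)²=2/15 [(1 1 2; 0 0 0)], sign=+1
(m-triple is (0,0,0) — same symbol as above.)
⇒ 4πI² = 4/5
I = (+1)√(4/5/(4π)) = 0.25231325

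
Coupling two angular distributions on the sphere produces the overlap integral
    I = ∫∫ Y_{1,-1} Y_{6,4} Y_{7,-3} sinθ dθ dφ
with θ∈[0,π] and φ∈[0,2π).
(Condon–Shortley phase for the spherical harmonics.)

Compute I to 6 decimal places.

-0.085707

Checks pass: Σm=0; 14 even; l₃=7∈[5,7].
(2·1+1)(2·6+1)(2·7+1) = 585
Δ: 0! 2! 12! / 15! → 1/1365
sum: t=0:+1/518400 = 1/518400
3j²(1 6 7; 0 0 0) = Δ·Π!·Σ² = 7/195  (sign -1)
sum: t=0:+1/14515200 = 1/14515200
3j²(1 6 7; -1 4 -3) = Δ·Π!·Σ² = 2/455  (sign +1)
combine: 4πI² = 585·7/195·2/455 = 6/65
take √, sign -1: I = -0.08570655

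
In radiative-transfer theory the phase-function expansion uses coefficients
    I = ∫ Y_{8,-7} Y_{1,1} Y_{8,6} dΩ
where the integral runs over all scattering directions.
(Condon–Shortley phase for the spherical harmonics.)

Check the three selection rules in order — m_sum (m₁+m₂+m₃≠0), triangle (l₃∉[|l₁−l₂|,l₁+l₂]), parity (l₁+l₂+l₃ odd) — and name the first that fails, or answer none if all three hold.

parity

azimuthal sum: -7 + 1 + 6 = 0  ✓
7 ≤ 8 ≤ 9 (triangle on l)  ✓
L = 8 + 1 + 8 = 17 (odd)  ✗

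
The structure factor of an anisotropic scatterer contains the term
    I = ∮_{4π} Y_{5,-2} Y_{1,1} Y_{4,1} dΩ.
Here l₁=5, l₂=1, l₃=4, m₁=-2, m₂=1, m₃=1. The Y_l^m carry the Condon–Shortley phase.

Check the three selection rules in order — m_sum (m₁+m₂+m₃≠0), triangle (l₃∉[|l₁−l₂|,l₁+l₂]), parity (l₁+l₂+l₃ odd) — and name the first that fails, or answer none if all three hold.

none

m₁+m₂+m₃ = -2 + 1 + 1 = 0  ✓
triangle: |5−1|=4 ≤ l₃=4 ≤ 5+1=6  ✓
parity: l₁+l₂+l₃ = 10 is even  ✓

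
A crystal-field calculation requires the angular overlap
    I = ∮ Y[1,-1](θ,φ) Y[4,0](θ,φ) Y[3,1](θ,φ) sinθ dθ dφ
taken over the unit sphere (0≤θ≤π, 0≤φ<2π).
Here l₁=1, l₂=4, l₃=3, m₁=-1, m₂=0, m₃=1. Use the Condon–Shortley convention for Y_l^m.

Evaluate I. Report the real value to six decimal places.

Checks pass: Σm=0; 8 even; l₃=3∈[3,5].
(2·1+1)(2·4+1)(2·3+1) = 189
Δ: 2! 0! 6! / 9! → 1/252
sum: t=1:−1/36 = -1/36
3j²(1 4 3; 0 0 0) = Δ·Π!·Σ² = 4/63  (sign +1)
sum: t=2:+1/96 = 1/96
3j²(1 4 3; -1 0 1) = Δ·Π!·Σ² = 1/42  (sign +1)
combine: 4πI² = 189·4/63·1/42 = 2/7
take √, sign +1: I = 0.15078601

0.150786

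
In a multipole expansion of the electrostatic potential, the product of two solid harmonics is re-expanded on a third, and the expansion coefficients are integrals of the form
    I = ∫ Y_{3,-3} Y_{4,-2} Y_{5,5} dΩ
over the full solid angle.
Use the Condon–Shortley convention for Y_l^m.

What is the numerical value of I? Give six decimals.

0.138791

Checks pass: Σm=0; 12 even; l₃=5∈[1,7].
(2·3+1)(2·4+1)(2·5+1) = 693
Δ: 2! 4! 6! / 13! → 1/180180
sum: t=0:+1/576 t=1:−1/144 t=2:+1/576 = -1/288
3j²(3 4 5; 0 0 0) = Δ·Π!·Σ² = 20/1001  (sign +1)
sum: t=2:+1/34560 = 1/34560
3j²(3 4 5; -3 -2 5) = Δ·Π!·Σ² = 5/286  (sign +1)
combine: 4πI² = 693·20/1001·5/286 = 450/1859
take √, sign +1: I = 0.13879110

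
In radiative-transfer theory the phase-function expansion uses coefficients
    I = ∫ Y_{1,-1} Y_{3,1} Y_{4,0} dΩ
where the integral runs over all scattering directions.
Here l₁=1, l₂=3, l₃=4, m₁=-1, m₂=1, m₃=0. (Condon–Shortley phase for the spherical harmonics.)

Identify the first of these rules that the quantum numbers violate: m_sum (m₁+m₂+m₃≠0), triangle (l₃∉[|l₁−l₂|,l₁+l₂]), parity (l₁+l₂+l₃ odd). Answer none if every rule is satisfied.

none

Σmᵢ = 0  ✓
l₃∈[|l₁−l₂|,l₁+l₂]=[2,4], have l₃=4  ✓
Σlᵢ = 8 ⇒ even  ✓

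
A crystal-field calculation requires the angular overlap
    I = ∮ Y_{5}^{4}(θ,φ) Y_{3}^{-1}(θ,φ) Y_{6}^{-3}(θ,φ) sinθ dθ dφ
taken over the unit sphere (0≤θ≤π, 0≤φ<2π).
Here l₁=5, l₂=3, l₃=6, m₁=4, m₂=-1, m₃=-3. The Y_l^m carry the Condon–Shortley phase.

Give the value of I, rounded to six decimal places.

0.176531

Rules hold: Σm=0, L=14 even, 2≤6≤8.
N = 11·7·13 = 1001
Δ = 2!·8!·4!/15! = 1/675675
Racah Σ t=0..2: t=0:+1/8640 t=1:−1/2304 t=2:+1/8640 = -7/34560
⇒ 3j(5 3 6; 0 0 0)² = 7/429, sgn -1
Racah Σ t=0..1: t=0:+1/40320 t=1:−1/241920 = 1/48384
⇒ 3j(5 3 6; 4 -1 -3)² = 24/1001, sgn -1
4πI² = N·(3j₀)²·(3jₘ)² = 56/143
I = +1·√(0.391608/4π) = 0.17653103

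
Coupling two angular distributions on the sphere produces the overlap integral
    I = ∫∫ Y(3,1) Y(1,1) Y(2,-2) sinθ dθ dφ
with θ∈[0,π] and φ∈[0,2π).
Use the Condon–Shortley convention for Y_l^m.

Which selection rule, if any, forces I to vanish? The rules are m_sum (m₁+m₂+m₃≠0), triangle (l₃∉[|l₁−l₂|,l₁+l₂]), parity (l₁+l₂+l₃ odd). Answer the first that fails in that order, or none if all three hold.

none

m₁+m₂+m₃ = 1 + 1 − 2 = 0  ✓
triangle: |3−1|=2 ≤ l₃=2 ≤ 3+1=4  ✓
parity: l₁+l₂+l₃ = 6 is even  ✓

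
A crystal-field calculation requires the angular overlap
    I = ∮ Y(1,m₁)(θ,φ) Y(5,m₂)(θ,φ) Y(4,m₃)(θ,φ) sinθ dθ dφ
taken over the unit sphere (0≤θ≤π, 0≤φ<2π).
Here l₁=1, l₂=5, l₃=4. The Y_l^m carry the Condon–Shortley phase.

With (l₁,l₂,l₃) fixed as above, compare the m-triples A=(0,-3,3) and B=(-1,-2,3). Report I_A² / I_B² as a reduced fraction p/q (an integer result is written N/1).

16/3

Shared (l₁,l₂,l₃)=(1,5,4): N and (l;000)² cancel in I_A²/I_B².
A: Δ = 2!·0!·8!/11! = 1/495; Racah Σ t=1..1: t=1:−1/5040 = -1/5040; ⇒ 3j(1 5 4; 0 -3 3)² = 16/495, sgn +1
B: Δ = 2!·0!·8!/11! = 1/495; Racah Σ t=2..2: t=2:+1/10080 = 1/10080; ⇒ 3j(1 5 4; -1 -2 3)² = 1/165, sgn -1
I_A²/I_B² = (16/495)/(1/165) = 16/3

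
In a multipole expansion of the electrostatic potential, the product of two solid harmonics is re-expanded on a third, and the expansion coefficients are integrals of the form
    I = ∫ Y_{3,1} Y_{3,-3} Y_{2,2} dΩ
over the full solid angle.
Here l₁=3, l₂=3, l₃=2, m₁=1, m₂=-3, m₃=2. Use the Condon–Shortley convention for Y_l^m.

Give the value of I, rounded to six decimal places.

Rules hold: Σm=0, L=8 even, 0≤2≤6.
N = 7·7·5 = 245
Δ = 4!·2!·2!/9! = 1/3780
Racah Σ t=1..3: t=1:−1/24 t=2:+1/4 t=3:−1/24 = 1/6
⇒ 3j(3 3 2; 0 0 0)² = 4/105, sgn +1
Racah Σ t=0..0: t=0:+1/96 = 1/96
⇒ 3j(3 3 2; 1 -3 2)² = 1/42, sgn +1
4πI² = N·(3j₀)²·(3jₘ)² = 2/9
I = +1·√(0.222222/4π) = 0.13298076

0.132981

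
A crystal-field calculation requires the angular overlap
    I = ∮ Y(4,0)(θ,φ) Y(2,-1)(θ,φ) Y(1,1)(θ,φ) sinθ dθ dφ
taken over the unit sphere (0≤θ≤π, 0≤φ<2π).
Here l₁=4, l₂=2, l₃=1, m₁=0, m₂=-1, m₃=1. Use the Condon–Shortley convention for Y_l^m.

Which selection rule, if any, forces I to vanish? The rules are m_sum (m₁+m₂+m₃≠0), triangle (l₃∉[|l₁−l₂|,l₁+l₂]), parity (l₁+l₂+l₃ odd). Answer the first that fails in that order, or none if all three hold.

triangle

Σmᵢ = 0  ✓
l₃∈[|l₁−l₂|,l₁+l₂]=[2,6], have l₃=1  ✗
Σlᵢ = 7 ⇒ odd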